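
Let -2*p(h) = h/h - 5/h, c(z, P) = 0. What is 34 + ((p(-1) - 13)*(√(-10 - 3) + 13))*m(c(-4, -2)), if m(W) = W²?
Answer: 34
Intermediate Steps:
p(h) = -½ + 5/(2*h) (p(h) = -(h/h - 5/h)/2 = -(1 - 5/h)/2 = -½ + 5/(2*h))
34 + ((p(-1) - 13)*(√(-10 - 3) + 13))*m(c(-4, -2)) = 34 + (((½)*(5 - 1*(-1))/(-1) - 13)*(√(-10 - 3) + 13))*0² = 34 + (((½)*(-1)*(5 + 1) - 13)*(√(-13) + 13))*0 = 34 + (((½)*(-1)*6 - 13)*(I*√13 + 13))*0 = 34 + ((-3 - 13)*(13 + I*√13))*0 = 34 - 16*(13 + I*√13)*0 = 34 + (-208 - 16*I*√13)*0 = 34 + 0 = 34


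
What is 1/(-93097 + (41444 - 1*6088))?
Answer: -1/57741 ≈ -1.7319e-5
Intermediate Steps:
1/(-93097 + (41444 - 1*6088)) = 1/(-93097 + (41444 - 6088)) = 1/(-93097 + 35356) = 1/(-57741) = -1/57741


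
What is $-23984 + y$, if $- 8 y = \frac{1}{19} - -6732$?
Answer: $- \frac{3773477}{152} \approx -24826.0$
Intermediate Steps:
$y = - \frac{127909}{152}$ ($y = - \frac{\frac{1}{19} - -6732}{8} = - \frac{\frac{1}{19} + 6732}{8} = \left(- \frac{1}{8}\right) \frac{127909}{19} = - \frac{127909}{152} \approx -841.51$)
$-23984 + y = -23984 - \frac{127909}{152} = - \frac{3773477}{152}$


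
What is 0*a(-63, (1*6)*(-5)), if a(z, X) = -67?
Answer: 0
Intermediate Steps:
0*a(-63, (1*6)*(-5)) = 0*(-67) = 0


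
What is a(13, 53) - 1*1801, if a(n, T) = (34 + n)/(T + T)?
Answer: -190859/106 ≈ -1800.6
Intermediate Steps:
a(n, T) = (34 + n)/(2*T) (a(n, T) = (34 + n)/((2*T)) = (34 + n)*(1/(2*T)) = (34 + n)/(2*T))
a(13, 53) - 1*1801 = (½)*(34 + 13)/53 - 1*1801 = (½)*(1/53)*47 - 1801 = 47/106 - 1801 = -190859/106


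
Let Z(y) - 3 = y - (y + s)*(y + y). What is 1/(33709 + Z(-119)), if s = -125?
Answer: -1/24479 ≈ -4.0851e-5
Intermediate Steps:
Z(y) = 3 + y - 2*y*(-125 + y) (Z(y) = 3 + (y - (y - 125)*(y + y)) = 3 + (y - (-125 + y)*2*y) = 3 + (y - 2*y*(-125 + y)) = 3 + y - 2*y*(-125 + y))
1/(33709 + Z(-119)) = 1/(33709 + (3 - 2*(-119)² + 251*(-119))) = 1/(33709 + (3 - 2*14161 - 29869)) = 1/(33709 + (3 - 28322 - 29869)) = 1/(33709 - 58188) = 1/(-24479) = -1/24479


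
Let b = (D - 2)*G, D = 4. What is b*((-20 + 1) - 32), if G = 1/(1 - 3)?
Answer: 51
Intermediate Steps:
G = -½ (G = 1/(-2) = -½ ≈ -0.50000)
b = -1 (b = (4 - 2)*(-½) = 2*(-½) = -1)
b*((-20 + 1) - 32) = -((-20 + 1) - 32) = -(-19 - 32) = -1*(-51) = 51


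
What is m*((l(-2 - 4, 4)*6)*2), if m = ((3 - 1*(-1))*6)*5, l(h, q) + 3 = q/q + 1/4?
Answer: -2520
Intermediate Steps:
l(h, q) = -7/4 (l(h, q) = -3 + (q/q + 1/4) = -3 + (1 + 1*(¼)) = -3 + (1 + ¼) = -3 + 5/4 = -7/4)
m = 120 (m = ((3 + 1)*6)*5 = (4*6)*5 = 24*5 = 120)
m*((l(-2 - 4, 4)*6)*2) = 120*(-7/4*6*2) = 120*(-21/2*2) = 120*(-21) = -2520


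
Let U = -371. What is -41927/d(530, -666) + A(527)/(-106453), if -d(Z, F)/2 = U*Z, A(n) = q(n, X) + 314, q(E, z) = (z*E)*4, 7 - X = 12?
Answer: -441778171/41863706780 ≈ -0.010553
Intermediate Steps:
X = -5 (X = 7 - 1*12 = 7 - 12 = -5)
q(E, z) = 4*E*z (q(E, z) = (E*z)*4 = 4*E*z)
A(n) = 314 - 20*n (A(n) = 4*n*(-5) + 314 = -20*n + 314 = 314 - 20*n)
d(Z, F) = 742*Z (d(Z, F) = -(-742)*Z = 742*Z)
-41927/d(530, -666) + A(527)/(-106453) = -41927/(742*530) + (314 - 20*527)/(-106453) = -41927/393260 + (314 - 10540)*(-1/106453) = -41927*1/393260 - 10226*(-1/106453) = -41927/393260 + 10226/106453 = -441778171/41863706780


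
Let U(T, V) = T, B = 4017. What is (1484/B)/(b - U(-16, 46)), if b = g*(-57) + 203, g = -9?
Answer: 371/735111 ≈ 0.00050469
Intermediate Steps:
b = 716 (b = -9*(-57) + 203 = 513 + 203 = 716)
(1484/B)/(b - U(-16, 46)) = (1484/4017)/(716 - 1*(-16)) = (1484*(1/4017))/(716 + 16) = (1484/4017)/732 = (1484/4017)*(1/732) = 371/735111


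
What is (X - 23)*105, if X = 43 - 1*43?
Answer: -2415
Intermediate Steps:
X = 0 (X = 43 - 43 = 0)
(X - 23)*105 = (0 - 23)*105 = -23*105 = -2415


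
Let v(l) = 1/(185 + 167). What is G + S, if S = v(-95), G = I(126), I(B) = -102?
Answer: -35903/352 ≈ -102.00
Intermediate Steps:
G = -102
v(l) = 1/352
S = 1/352 ≈ 0.0028409
G + S = -102 + 1/352 = -35903/352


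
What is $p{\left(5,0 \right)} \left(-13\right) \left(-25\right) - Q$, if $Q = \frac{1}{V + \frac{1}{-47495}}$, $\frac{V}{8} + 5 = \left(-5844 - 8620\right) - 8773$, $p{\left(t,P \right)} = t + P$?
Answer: $\frac{14350424319120}{8831030321} \approx 1625.0$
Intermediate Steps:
$p{\left(t,P \right)} = P + t$
$V = -185936$ ($V = -40 + 8 \left(\left(-5844 - 8620\right) - 8773\right) = -40 + 8 \left(-14464 - 8773\right) = -40 + 8 \left(-23237\right) = -40 - 185896 = -185936$)
$Q = - \frac{47495}{8831030321}$ ($Q = \frac{1}{-185936 + \frac{1}{-47495}} = \frac{1}{-185936 - \frac{1}{47495}} = \frac{1}{- \frac{8831030321}{47495}} = - \frac{47495}{8831030321} \approx -5.3782 \cdot 10^{-6}$)
$p{\left(5,0 \right)} \left(-13\right) \left(-25\right) - Q = \left(0 + 5\right) \left(-13\right) \left(-25\right) - - \frac{47495}{8831030321} = 5 \left(-13\right) \left(-25\right) + \frac{47495}{8831030321} = \left(-65\right) \left(-25\right) + \frac{47495}{8831030321} = 1625 + \frac{47495}{8831030321} = \frac{14350424319120}{8831030321}$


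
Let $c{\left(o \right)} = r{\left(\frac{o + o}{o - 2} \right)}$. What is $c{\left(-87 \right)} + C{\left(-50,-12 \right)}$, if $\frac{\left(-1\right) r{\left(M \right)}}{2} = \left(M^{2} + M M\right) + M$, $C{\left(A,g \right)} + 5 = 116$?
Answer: $\frac{727155}{7921} \approx 91.801$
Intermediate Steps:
$C{\left(A,g \right)} = 111$ ($C{\left(A,g \right)} = -5 + 116 = 111$)
$r{\left(M \right)} = - 4 M^{2} - 2 M$ ($r{\left(M \right)} = - 2 \left(\left(M^{2} + M M\right) + M\right) = - 2 \left(\left(M^{2} + M^{2}\right) + M\right) = - 2 \left(2 M^{2} + M\right) = - 2 \left(M + 2 M^{2}\right) = - 4 M^{2} - 2 M$)
$c{\left(o \right)} = - \frac{4 o \left(1 + \frac{4 o}{-2 + o}\right)}{-2 + o}$ ($c{\left(o \right)} = - 2 \frac{o + o}{o - 2} \left(1 + 2 \frac{o + o}{o - 2}\right) = - 2 \frac{2 o}{-2 + o} \left(1 + 2 \frac{2 o}{-2 + o}\right) = - 2 \frac{2 o}{-2 + o} \left(1 + \frac{4 o}{-2 + o}\right) = - \frac{4 o \left(1 + \frac{4 o}{-2 + o}\right)}{-2 + o}$)
$c{\left(-87 \right)} + C{\left(-50,-12 \right)} = \left(-4\right) \left(-87\right) \frac{1}{\left(-2 - 87\right)^{2}} \left(-2 + 5 \left(-87\right)\right) + 111 = \left(-4\right) \left(-87\right) \frac{1}{7921} \left(-2 - 435\right) + 111 = \left(-4\right) \left(-87\right) \frac{1}{7921} \left(-437\right) + 111 = - \frac{152076}{7921} + 111 = \frac{727155}{7921}$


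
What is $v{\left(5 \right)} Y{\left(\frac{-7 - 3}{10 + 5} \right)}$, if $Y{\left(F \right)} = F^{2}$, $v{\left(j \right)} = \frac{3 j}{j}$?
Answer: $\frac{4}{3} \approx 1.3333$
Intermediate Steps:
$v{\left(j \right)} = 3$
$v{\left(5 \right)} Y{\left(\frac{-7 - 3}{10 + 5} \right)} = 3 \left(\frac{-7 - 3}{10 + 5}\right)^{2} = 3 \left(- \frac{10}{15}\right)^{2} = 3 \left(\left(-10\right) \frac{1}{15}\right)^{2} = 3 \left(- \frac{2}{3}\right)^{2} = 3 \cdot \frac{4}{9} = \frac{4}{3}$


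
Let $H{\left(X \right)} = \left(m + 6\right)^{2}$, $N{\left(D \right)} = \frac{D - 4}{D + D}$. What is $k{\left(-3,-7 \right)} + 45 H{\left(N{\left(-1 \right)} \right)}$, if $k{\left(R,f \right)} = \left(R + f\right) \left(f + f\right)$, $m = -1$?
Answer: $1265$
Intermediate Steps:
$k{\left(R,f \right)} = 2 f \left(R + f\right)$ ($k{\left(R,f \right)} = \left(R + f\right) 2 f = 2 f \left(R + f\right)$)
$N{\left(D \right)} = \frac{-4 + D}{2 D}$
$H{\left(X \right)} = 25$ ($H{\left(X \right)} = \left(-1 + 6\right)^{2} = 5^{2} = 25$)
$k{\left(-3,-7 \right)} + 45 H{\left(N{\left(-1 \right)} \right)} = 2 \left(-7\right) \left(-3 - 7\right) + 45 \cdot 25 = 2 \left(-7\right) \left(-10\right) + 1125 = 140 + 1125 = 1265$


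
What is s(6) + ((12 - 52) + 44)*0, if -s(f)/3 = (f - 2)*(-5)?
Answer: 60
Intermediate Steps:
s(f) = -30 + 15*f (s(f) = -3*(f - 2)*(-5) = -3*(-2 + f)*(-5) = -3*(10 - 5*f) = -30 + 15*f)
s(6) + ((12 - 52) + 44)*0 = (-30 + 15*6) + ((12 - 52) + 44)*0 = (-30 + 90) + (-40 + 44)*0 = 60 + 4*0 = 60 + 0 = 60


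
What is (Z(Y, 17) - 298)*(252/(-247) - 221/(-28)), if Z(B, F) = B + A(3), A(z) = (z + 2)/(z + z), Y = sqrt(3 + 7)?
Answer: -84747773/41496 + 47531*sqrt(10)/6916 ≈ -2020.6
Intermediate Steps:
Y = sqrt(10) ≈ 3.1623
A(z) = (2 + z)/(2*z) (A(z) = (2 + z)/((2*z)) = (2 + z)*(1/(2*z)) = (2 + z)/(2*z))
Z(B, F) = 5/6 + B (Z(B, F) = B + (1/2)*(2 + 3)/3 = B + (1/2)*(1/3)*5 = B + 5/6 = 5/6 + B)
(Z(Y, 17) - 298)*(252/(-247) - 221/(-28)) = ((5/6 + sqrt(10)) - 298)*(252/(-247) - 221/(-28)) = (-1783/6 + sqrt(10))*(252*(-1/247) - 221*(-1/28)) = (-1783/6 + sqrt(10))*(-252/247 + 221/28) = (-1783/6 + sqrt(10))*(47531/6916) = -84747773/41496 + 47531*sqrt(10)/6916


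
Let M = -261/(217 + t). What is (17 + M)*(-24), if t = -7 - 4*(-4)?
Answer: -42972/113 ≈ -380.28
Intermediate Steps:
t = 9 (t = -7 + 16 = 9)
M = -261/226 (M = -261/(217 + 9) = -261/226 ≈ -1.1549)
(17 + M)*(-24) = (17 - 261/226)*(-24) = (3581/226)*(-24) = -42972/113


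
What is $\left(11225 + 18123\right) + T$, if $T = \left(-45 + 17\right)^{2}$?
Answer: $30132$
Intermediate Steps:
$T = 784$ ($T = \left(-28\right)^{2} = 784$)
$\left(11225 + 18123\right) + T = \left(11225 + 18123\right) + 784 = 29348 + 784 = 30132$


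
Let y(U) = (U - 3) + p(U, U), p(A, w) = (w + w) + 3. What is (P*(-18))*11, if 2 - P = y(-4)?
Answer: -2772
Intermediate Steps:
p(A, w) = 3 + 2*w (p(A, w) = 2*w + 3 = 3 + 2*w)
y(U) = 3*U (y(U) = (U - 3) + (3 + 2*U) = (-3 + U) + (3 + 2*U) = 3*U)
P = 14 (P = 2 - 3*(-4) = 2 - 1*(-12) = 2 + 12 = 14)
(P*(-18))*11 = (14*(-18))*11 = -252*11 = -2772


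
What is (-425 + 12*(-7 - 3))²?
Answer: 297025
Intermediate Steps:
(-425 + 12*(-7 - 3))² = (-425 + 12*(-10))² = (-425 - 120)² = (-545)² = 297025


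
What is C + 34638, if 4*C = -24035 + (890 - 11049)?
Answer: 52179/2 ≈ 26090.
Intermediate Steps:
C = -17097/2 (C = (-24035 + (890 - 11049))/4 = (-24035 - 10159)/4 = (1/4)*(-34194) = -17097/2 ≈ -8548.5)
C + 34638 = -17097/2 + 34638 = 52179/2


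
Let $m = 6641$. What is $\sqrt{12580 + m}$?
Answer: $\sqrt{19221} \approx 138.64$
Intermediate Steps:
$\sqrt{12580 + m} = \sqrt{12580 + 6641} = \sqrt{19221}$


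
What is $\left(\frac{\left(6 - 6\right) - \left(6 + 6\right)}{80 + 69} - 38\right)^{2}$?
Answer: $\frac{32194276}{22201} \approx 1450.1$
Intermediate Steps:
$\left(\frac{\left(6 - 6\right) - \left(6 + 6\right)}{80 + 69} - 38\right)^{2} = \left(\frac{\left(6 - 6\right) - 12}{149} - 38\right)^{2} = \left(\left(0 - 12\right) \frac{1}{149} - 38\right)^{2} = \left(\left(-12\right) \frac{1}{149} - 38\right)^{2} = \left(- \frac{12}{149} - 38\right)^{2} = \left(- \frac{5674}{149}\right)^{2} = \frac{32194276}{22201}$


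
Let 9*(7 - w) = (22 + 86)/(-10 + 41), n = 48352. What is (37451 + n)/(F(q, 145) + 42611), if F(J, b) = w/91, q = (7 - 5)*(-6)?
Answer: 80683421/40068612 ≈ 2.0136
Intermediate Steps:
q = -12 (q = 2*(-6) = -12)
w = 205/31 (w = 7 - (22 + 86)/(9*(-10 + 41)) = 7 - 12/31 = 205/31 ≈ 6.6129)
F(J, b) = 205/2821 (F(J, b) = (205/31)/91 = (205/31)*(1/91) = 205/2821)
(37451 + n)/(F(q, 145) + 42611) = (37451 + 48352)/(205/2821 + 42611) = 85803/(120205836/2821) = 85803*(2821/120205836) = 80683421/40068612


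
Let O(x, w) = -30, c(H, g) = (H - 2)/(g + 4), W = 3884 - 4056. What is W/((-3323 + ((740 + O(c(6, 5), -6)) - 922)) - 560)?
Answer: 172/4095 ≈ 0.042002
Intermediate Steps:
W = -172
c(H, g) = (-2 + H)/(4 + g)
W/((-3323 + ((740 + O(c(6, 5), -6)) - 922)) - 560) = -172/((-3323 + ((740 - 30) - 922)) - 560) = -172/((-3323 + (710 - 922)) - 560) = -172/((-3323 - 212) - 560) = -172/(-3535 - 560) = -172/(-4095) = -172*(-1/4095) = 172/4095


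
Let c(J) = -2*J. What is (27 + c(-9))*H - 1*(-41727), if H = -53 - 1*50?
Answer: 37092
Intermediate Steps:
H = -103 (H = -53 - 50 = -103)
(27 + c(-9))*H - 1*(-41727) = (27 - 2*(-9))*(-103) - 1*(-41727) = (27 + 18)*(-103) + 41727 = 45*(-103) + 41727 = -4635 + 41727 = 37092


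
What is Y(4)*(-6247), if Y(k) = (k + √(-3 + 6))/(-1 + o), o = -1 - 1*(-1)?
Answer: 24988 + 6247*√3 ≈ 35808.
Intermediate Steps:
o = 0 (o = -1 + 1 = 0)
Y(k) = -k - √3 (Y(k) = (k + √(-3 + 6))/(-1 + 0) = (k + √3)/(-1) = (k + √3)*(-1) = -k - √3)
Y(4)*(-6247) = (-1*4 - √3)*(-6247) = (-4 - √3)*(-6247) = 24988 + 6247*√3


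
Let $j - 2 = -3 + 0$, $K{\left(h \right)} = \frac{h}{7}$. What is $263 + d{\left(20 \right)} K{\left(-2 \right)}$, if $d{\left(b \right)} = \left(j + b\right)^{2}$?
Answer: $\frac{1119}{7} \approx 159.86$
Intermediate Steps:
$K{\left(h \right)} = \frac{h}{7}$
$j = -1$ ($j = 2 + \left(-3 + 0\right) = 2 - 3 = -1$)
$d{\left(b \right)} = \left(-1 + b\right)^{2}$
$263 + d{\left(20 \right)} K{\left(-2 \right)} = 263 + \left(-1 + 20\right)^{2} \cdot \frac{1}{7} \left(-2\right) = 263 + 19^{2} \left(- \frac{2}{7}\right) = 263 + 361 \left(- \frac{2}{7}\right) = 263 - \frac{722}{7} = \frac{1119}{7}$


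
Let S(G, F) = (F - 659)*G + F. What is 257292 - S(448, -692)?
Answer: 863232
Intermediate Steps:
S(G, F) = F + G*(-659 + F) (S(G, F) = (-659 + F)*G + F = G*(-659 + F) + F = F + G*(-659 + F))
257292 - S(448, -692) = 257292 - (-692 - 659*448 - 692*448) = 257292 - (-692 - 295232 - 310016) = 257292 - 1*(-605940) = 257292 + 605940 = 863232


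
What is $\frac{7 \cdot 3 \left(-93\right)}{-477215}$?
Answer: $\frac{1953}{477215} \approx 0.0040925$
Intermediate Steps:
$\frac{7 \cdot 3 \left(-93\right)}{-477215} = 21 \left(-93\right) \left(- \frac{1}{477215}\right) = \left(-1953\right) \left(- \frac{1}{477215}\right) = \frac{1953}{477215}$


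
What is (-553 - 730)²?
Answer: 1646089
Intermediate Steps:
(-553 - 730)² = (-1283)² = 1646089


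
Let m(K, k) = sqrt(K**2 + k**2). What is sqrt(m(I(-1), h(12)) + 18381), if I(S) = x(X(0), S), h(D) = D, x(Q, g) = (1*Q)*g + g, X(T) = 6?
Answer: sqrt(18381 + sqrt(193)) ≈ 135.63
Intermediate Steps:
x(Q, g) = g + Q*g (x(Q, g) = Q*g + g = g + Q*g)
I(S) = 7*S (I(S) = S*(1 + 6) = S*7 = 7*S)
sqrt(m(I(-1), h(12)) + 18381) = sqrt(sqrt((7*(-1))**2 + 12**2) + 18381) = sqrt(sqrt((-7)**2 + 144) + 18381) = sqrt(sqrt(49 + 144) + 18381) = sqrt(sqrt(193) + 18381) = sqrt(18381 + sqrt(193))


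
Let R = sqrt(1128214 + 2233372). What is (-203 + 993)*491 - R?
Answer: 387890 - sqrt(3361586) ≈ 3.8606e+5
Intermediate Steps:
R = sqrt(3361586) ≈ 1833.5
(-203 + 993)*491 - R = (-203 + 993)*491 - sqrt(3361586) = 790*491 - sqrt(3361586) = 387890 - sqrt(3361586)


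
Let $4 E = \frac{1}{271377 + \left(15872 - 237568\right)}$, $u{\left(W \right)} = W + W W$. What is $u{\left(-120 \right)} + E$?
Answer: $\frac{2837778721}{198724} \approx 14280.0$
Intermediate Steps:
$u{\left(W \right)} = W + W^{2}$
$E = \frac{1}{198724}$ ($E = \frac{1}{4 \left(271377 + \left(15872 - 237568\right)\right)} = \frac{1}{4 \left(271377 - 221696\right)} = \frac{1}{4 \cdot 49681} = \frac{1}{4} \cdot \frac{1}{49681} = \frac{1}{198724} \approx 5.0321 \cdot 10^{-6}$)
$u{\left(-120 \right)} + E = - 120 \left(1 - 120\right) + \frac{1}{198724} = \left(-120\right) \left(-119\right) + \frac{1}{198724} = 14280 + \frac{1}{198724} = \frac{2837778721}{198724}$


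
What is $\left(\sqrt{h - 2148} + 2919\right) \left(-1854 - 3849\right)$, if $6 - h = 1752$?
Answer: $-16647057 - 5703 i \sqrt{3894} \approx -1.6647 \cdot 10^{7} - 3.5588 \cdot 10^{5} i$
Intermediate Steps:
$h = -1746$ ($h = 6 - 1752 = -1746$)
$\left(\sqrt{h - 2148} + 2919\right) \left(-1854 - 3849\right) = \left(\sqrt{-1746 - 2148} + 2919\right) \left(-1854 - 3849\right) = \left(\sqrt{-3894} + 2919\right) \left(-5703\right) = \left(i \sqrt{3894} + 2919\right) \left(-5703\right) = \left(2919 + i \sqrt{3894}\right) \left(-5703\right) = -16647057 - 5703 i \sqrt{3894}$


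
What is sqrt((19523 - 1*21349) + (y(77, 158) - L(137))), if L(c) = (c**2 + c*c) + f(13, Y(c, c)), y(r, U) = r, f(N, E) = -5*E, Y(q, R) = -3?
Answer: I*sqrt(39302) ≈ 198.25*I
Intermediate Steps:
L(c) = 15 + 2*c**2 (L(c) = (c**2 + c*c) - 5*(-3) = (c**2 + c**2) + 15 = 2*c**2 + 15 = 15 + 2*c**2)
sqrt((19523 - 1*21349) + (y(77, 158) - L(137))) = sqrt((19523 - 1*21349) + (77 - (15 + 2*137**2))) = sqrt((19523 - 21349) + (77 - (15 + 2*18769))) = sqrt(-1826 + (77 - (15 + 37538))) = sqrt(-1826 + (77 - 1*37553)) = sqrt(-1826 + (77 - 37553)) = sqrt(-1826 - 37476) = sqrt(-39302) = I*sqrt(39302)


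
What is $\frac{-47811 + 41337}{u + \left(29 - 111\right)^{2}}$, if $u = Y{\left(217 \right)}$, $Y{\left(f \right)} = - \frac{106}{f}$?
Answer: $- \frac{234143}{243167} \approx -0.96289$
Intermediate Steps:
$u = - \frac{106}{217} \approx -0.48848$
$\frac{-47811 + 41337}{u + \left(29 - 111\right)^{2}} = \frac{-47811 + 41337}{- \frac{106}{217} + \left(29 - 111\right)^{2}} = - \frac{6474}{- \frac{106}{217} + \left(-82\right)^{2}} = - \frac{6474}{- \frac{106}{217} + 6724} = - \frac{6474}{\frac{1459002}{217}} = \left(-6474\right) \frac{217}{1459002} = - \frac{234143}{243167}$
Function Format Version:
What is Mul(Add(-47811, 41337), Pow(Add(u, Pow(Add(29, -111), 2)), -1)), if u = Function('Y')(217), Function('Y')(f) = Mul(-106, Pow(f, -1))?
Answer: Rational(-234143, 243167) ≈ -0.96289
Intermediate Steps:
u = Rational(-106, 217) (u = Mul(-106, Pow(217, -1)) = Mul(-106, Rational(1, 217)) = Rational(-106, 217) ≈ -0.48848)
Mul(Add(-47811, 41337), Pow(Add(u, Pow(Add(29, -111), 2)), -1)) = Mul(Add(-47811, 41337), Pow(Add(Rational(-106, 217), Pow(Add(29, -111), 2)), -1)) = Mul(-6474, Pow(Add(Rational(-106, 217), Pow(-82, 2)), -1)) = Mul(-6474, Pow(Add(Rational(-106, 217), 6724), -1)) = Mul(-6474, Pow(Rational(1459002, 217), -1)) = Mul(-6474, Rational(217, 1459002)) = Rational(-234143, 243167)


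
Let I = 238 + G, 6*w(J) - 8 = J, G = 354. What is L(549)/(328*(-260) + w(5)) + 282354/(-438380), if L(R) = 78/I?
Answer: -411188316537/638405341540 ≈ -0.64409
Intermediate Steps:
w(J) = 4/3 + J/6
I = 592 (I = 238 + 354 = 592)
L(R) = 39/296 (L(R) = 78/592 = 78*(1/592) = 39/296)
L(549)/(328*(-260) + w(5)) + 282354/(-438380) = 39/(296*(328*(-260) + (4/3 + (⅙)*5))) + 282354/(-438380) = 39/(296*(-85280 + (4/3 + ⅚))) + 282354*(-1/438380) = 39/(296*(-85280 + 13/6)) - 141177/219190 = 39/(296*(-511667/6)) - 141177/219190 = (39/296)*(-6/511667) - 141177/219190 = -9/5825132 - 141177/219190 = -411188316537/638405341540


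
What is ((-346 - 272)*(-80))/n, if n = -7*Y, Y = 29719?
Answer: -49440/208033 ≈ -0.23765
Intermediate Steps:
n = -208033 (n = -7*29719 = -208033)
((-346 - 272)*(-80))/n = ((-346 - 272)*(-80))/(-208033) = -618*(-80)*(-1/208033) = 49440*(-1/208033) = -49440/208033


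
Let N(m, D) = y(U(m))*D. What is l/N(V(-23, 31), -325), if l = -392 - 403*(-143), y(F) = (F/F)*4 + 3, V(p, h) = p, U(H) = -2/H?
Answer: -57237/2275 ≈ -25.159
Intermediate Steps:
y(F) = 7 (y(F) = 1*4 + 3 = 4 + 3 = 7)
N(m, D) = 7*D
l = 57237 (l = -392 + 57629 = 57237)
l/N(V(-23, 31), -325) = 57237/((7*(-325))) = 57237/(-2275) = 57237*(-1/2275) = -57237/2275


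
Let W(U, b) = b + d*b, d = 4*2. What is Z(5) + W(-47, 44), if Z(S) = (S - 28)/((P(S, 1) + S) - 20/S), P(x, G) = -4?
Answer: 1211/3 ≈ 403.67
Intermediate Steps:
d = 8
Z(S) = (-28 + S)/(-4 + S - 20/S) (Z(S) = (S - 28)/((-4 + S) - 20/S) = (-28 + S)/(-4 + S - 20/S))
W(U, b) = 9*b (W(U, b) = b + 8*b = 9*b)
Z(5) + W(-47, 44) = 5*(-28 + 5)/(-20 + 5**2 - 4*5) + 9*44 = 5*(-23)/(-20 + 25 - 20) + 396 = 5*(-23)/(-15) + 396 = 5*(-1/15)*(-23) + 396 = 23/3 + 396 = 1211/3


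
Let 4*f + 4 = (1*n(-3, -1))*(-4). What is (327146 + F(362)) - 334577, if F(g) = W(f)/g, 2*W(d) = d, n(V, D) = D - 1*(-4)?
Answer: -1345012/181 ≈ -7431.0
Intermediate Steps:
n(V, D) = 4 + D (n(V, D) = D + 4 = 4 + D)
f = -4 (f = -1 + ((1*(4 - 1))*(-4))/4 = -1 + ((1*3)*(-4))/4 = -1 + (3*(-4))/4 = -1 + (¼)*(-12) = -1 - 3 = -4)
W(d) = d/2
F(g) = -2/g (F(g) = ((½)*(-4))/g = -2/g)
(327146 + F(362)) - 334577 = (327146 - 2/362) - 334577 = (327146 - 2*1/362) - 334577 = (327146 - 1/181) - 334577 = 59213425/181 - 334577 = -1345012/181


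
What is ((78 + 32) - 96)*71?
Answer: 994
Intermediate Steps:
((78 + 32) - 96)*71 = (110 - 96)*71 = 14*71 = 994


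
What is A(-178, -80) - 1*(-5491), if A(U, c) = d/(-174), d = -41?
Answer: 955475/174 ≈ 5491.2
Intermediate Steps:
A(U, c) = 41/174 (A(U, c) = -41/(-174) = -41*(-1/174) = 41/174)
A(-178, -80) - 1*(-5491) = 41/174 - 1*(-5491) = 41/174 + 5491 = 955475/174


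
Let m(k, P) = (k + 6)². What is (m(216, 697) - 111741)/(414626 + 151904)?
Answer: -62457/566530 ≈ -0.11024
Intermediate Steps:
m(k, P) = (6 + k)²
(m(216, 697) - 111741)/(414626 + 151904) = ((6 + 216)² - 111741)/(414626 + 151904) = (222² - 111741)/566530 = (49284 - 111741)*(1/566530) = -62457*1/566530 = -62457/566530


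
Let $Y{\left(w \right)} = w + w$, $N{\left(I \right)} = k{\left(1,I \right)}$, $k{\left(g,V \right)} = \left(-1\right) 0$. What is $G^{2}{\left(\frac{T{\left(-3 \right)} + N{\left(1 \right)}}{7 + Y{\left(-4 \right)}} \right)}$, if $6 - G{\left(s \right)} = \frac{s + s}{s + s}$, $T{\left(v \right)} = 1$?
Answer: $25$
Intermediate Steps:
$k{\left(g,V \right)} = 0$
$N{\left(I \right)} = 0$
$Y{\left(w \right)} = 2 w$
$G{\left(s \right)} = 5$ ($G{\left(s \right)} = 6 - \frac{s + s}{s + s} = 6 - \frac{2 s}{2 s} = 6 - 2 s \frac{1}{2 s} = 6 - 1 = 5$)
$G^{2}{\left(\frac{T{\left(-3 \right)} + N{\left(1 \right)}}{7 + Y{\left(-4 \right)}} \right)} = 5^{2} = 25$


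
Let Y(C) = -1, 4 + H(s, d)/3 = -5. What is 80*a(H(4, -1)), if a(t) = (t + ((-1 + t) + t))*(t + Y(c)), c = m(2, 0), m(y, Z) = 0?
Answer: 183680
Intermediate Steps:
c = 0
H(s, d) = -27 (H(s, d) = -12 + 3*(-5) = -12 - 15 = -27)
a(t) = (-1 + t)*(-1 + 3*t) (a(t) = (t + ((-1 + t) + t))*(t - 1) = (t + (-1 + 2*t))*(-1 + t) = (-1 + 3*t)*(-1 + t) = (-1 + t)*(-1 + 3*t))
80*a(H(4, -1)) = 80*(1 - 4*(-27) + 3*(-27)²) = 80*(1 + 108 + 3*729) = 80*(1 + 108 + 2187) = 80*2296 = 183680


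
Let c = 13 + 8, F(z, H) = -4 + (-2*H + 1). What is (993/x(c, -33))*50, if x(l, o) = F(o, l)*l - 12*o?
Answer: -16550/183 ≈ -90.437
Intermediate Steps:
F(z, H) = -3 - 2*H (F(z, H) = -4 + (1 - 2*H) = -3 - 2*H)
c = 21
x(l, o) = -12*o + l*(-3 - 2*l) (x(l, o) = (-3 - 2*l)*l - 12*o = l*(-3 - 2*l) - 12*o = -12*o + l*(-3 - 2*l))
(993/x(c, -33))*50 = (993/(-12*(-33) - 1*21*(3 + 2*21)))*50 = (993/(396 - 1*21*(3 + 42)))*50 = (993/(396 - 1*21*45))*50 = (993/(396 - 945))*50 = (993/(-549))*50 = (993*(-1/549))*50 = -331/183*50 = -16550/183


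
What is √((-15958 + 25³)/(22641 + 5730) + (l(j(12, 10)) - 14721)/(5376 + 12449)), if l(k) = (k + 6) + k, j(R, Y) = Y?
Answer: I*√19395877086710/4816315 ≈ 0.91441*I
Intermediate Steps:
l(k) = 6 + 2*k (l(k) = (6 + k) + k = 6 + 2*k)
√((-15958 + 25³)/(22641 + 5730) + (l(j(12, 10)) - 14721)/(5376 + 12449)) = √((-15958 + 25³)/(22641 + 5730) + ((6 + 2*10) - 14721)/(5376 + 12449)) = √((-15958 + 15625)/28371 + ((6 + 20) - 14721)/17825) = √(-333*1/28371 + (26 - 14721)*(1/17825)) = √(-111/9457 - 14695*1/17825) = √(-111/9457 - 2939/3565) = √(-28189838/33714205) = I*√19395877086710/4816315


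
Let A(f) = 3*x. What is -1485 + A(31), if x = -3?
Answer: -1494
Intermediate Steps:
A(f) = -9 (A(f) = 3*(-3) = -9)
-1485 + A(31) = -1485 - 9 = -1494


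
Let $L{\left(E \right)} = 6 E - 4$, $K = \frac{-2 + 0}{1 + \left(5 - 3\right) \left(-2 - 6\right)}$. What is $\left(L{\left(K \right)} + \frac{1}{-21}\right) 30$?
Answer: $- \frac{682}{7} \approx -97.429$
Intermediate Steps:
$K = \frac{2}{15}$ ($K = - \frac{2}{1 + 2 \left(-2 - 6\right)} = - \frac{2}{1 + 2 \left(-8\right)} = - \frac{2}{1 - 16} = - \frac{2}{-15} = \left(-2\right) \left(- \frac{1}{15}\right) = \frac{2}{15} \approx 0.13333$)
$L{\left(E \right)} = -4 + 6 E$
$\left(L{\left(K \right)} + \frac{1}{-21}\right) 30 = \left(\left(-4 + 6 \cdot \frac{2}{15}\right) + \frac{1}{-21}\right) 30 = \left(\left(-4 + \frac{4}{5}\right) - \frac{1}{21}\right) 30 = \left(- \frac{16}{5} - \frac{1}{21}\right) 30 = \left(- \frac{341}{105}\right) 30 = - \frac{682}{7}$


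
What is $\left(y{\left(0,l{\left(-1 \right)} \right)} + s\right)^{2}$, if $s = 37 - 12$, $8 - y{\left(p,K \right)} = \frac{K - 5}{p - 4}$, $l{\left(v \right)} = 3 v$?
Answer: $961$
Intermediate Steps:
$y{\left(p,K \right)} = 8 - \frac{-5 + K}{-4 + p}$ ($y{\left(p,K \right)} = 8 - \frac{K - 5}{p - 4} = 8 - \frac{-5 + K}{-4 + p}$)
$s = 25$ ($s = 37 - 12 = 25$)
$\left(y{\left(0,l{\left(-1 \right)} \right)} + s\right)^{2} = \left(\frac{-27 - 3 \left(-1\right) + 8 \cdot 0}{-4 + 0} + 25\right)^{2} = \left(\frac{-27 - -3 + 0}{-4} + 25\right)^{2} = \left(- \frac{-27 + 3 + 0}{4} + 25\right)^{2} = \left(\left(- \frac{1}{4}\right) \left(-24\right) + 25\right)^{2} = \left(6 + 25\right)^{2} = 31^{2} = 961$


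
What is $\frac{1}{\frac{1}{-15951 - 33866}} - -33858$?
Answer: $-15959$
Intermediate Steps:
$\frac{1}{\frac{1}{-15951 - 33866}} - -33858 = \frac{1}{\frac{1}{-49817}} + 33858 = \frac{1}{- \frac{1}{49817}} + 33858 = -49817 + 33858 = -15959$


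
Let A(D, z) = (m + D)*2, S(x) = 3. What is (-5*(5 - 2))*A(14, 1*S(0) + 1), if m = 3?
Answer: -510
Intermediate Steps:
A(D, z) = 6 + 2*D (A(D, z) = (3 + D)*2 = 6 + 2*D)
(-5*(5 - 2))*A(14, 1*S(0) + 1) = (-5*(5 - 2))*(6 + 2*14) = (-5*3)*(6 + 28) = -15*34 = -510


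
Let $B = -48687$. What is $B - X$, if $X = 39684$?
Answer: $-88371$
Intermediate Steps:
$B - X = -48687 - 39684 = -88371$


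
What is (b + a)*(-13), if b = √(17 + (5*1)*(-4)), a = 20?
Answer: -260 - 13*I*√3 ≈ -260.0 - 22.517*I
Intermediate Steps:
b = I*√3 (b = √(17 + 5*(-4)) = √(17 - 20) = √(-3) = I*√3 ≈ 1.732*I)
(b + a)*(-13) = (I*√3 + 20)*(-13) = (20 + I*√3)*(-13) = -260 - 13*I*√3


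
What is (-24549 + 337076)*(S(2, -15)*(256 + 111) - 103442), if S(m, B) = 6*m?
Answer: -30952049026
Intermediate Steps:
(-24549 + 337076)*(S(2, -15)*(256 + 111) - 103442) = (-24549 + 337076)*((6*2)*(256 + 111) - 103442) = 312527*(12*367 - 103442) = 312527*(4404 - 103442) = 312527*(-99038) = -30952049026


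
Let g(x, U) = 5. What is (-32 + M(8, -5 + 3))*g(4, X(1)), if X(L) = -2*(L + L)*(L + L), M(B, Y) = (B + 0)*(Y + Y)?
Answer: -320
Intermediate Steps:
M(B, Y) = 2*B*Y (M(B, Y) = B*(2*Y) = 2*B*Y)
X(L) = -8*L² (X(L) = -2*2*L*2*L = -8*L²)
(-32 + M(8, -5 + 3))*g(4, X(1)) = (-32 + 2*8*(-5 + 3))*5 = (-32 + 2*8*(-2))*5 = (-32 - 32)*5 = -64*5 = -320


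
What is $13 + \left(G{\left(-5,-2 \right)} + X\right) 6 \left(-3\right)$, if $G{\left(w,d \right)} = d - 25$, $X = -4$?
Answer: $571$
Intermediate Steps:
$G{\left(w,d \right)} = -25 + d$ ($G{\left(w,d \right)} = d - 25 = -25 + d$)
$13 + \left(G{\left(-5,-2 \right)} + X\right) 6 \left(-3\right) = 13 + \left(\left(-25 - 2\right) - 4\right) 6 \left(-3\right) = 13 + \left(-27 - 4\right) 6 \left(-3\right) = 13 + \left(-31\right) 6 \left(-3\right) = 13 - -558 = 13 + 558 = 571$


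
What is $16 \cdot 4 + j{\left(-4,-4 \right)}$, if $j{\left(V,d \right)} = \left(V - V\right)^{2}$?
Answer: $64$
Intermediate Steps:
$j{\left(V,d \right)} = 0$ ($j{\left(V,d \right)} = 0^{2} = 0$)
$16 \cdot 4 + j{\left(-4,-4 \right)} = 16 \cdot 4 + 0 = 64 + 0 = 64$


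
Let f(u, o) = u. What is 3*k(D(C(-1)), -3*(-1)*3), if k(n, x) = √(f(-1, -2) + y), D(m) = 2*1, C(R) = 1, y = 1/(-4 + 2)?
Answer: 3*I*√6/2 ≈ 3.6742*I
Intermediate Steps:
y = -½ (y = 1/(-2) = -½ ≈ -0.50000)
D(m) = 2
k(n, x) = I*√6/2 (k(n, x) = √(-1 - ½) = √(-3/2) = I*√6/2)
3*k(D(C(-1)), -3*(-1)*3) = 3*(I*√6/2) = 3*I*√6/2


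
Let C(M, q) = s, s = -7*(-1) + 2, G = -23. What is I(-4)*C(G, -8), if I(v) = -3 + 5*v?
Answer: -207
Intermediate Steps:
s = 9 (s = 7 + 2 = 9)
C(M, q) = 9
I(-4)*C(G, -8) = (-3 + 5*(-4))*9 = (-3 - 20)*9 = -23*9 = -207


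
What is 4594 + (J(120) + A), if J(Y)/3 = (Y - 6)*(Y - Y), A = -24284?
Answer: -19690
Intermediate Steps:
J(Y) = 0 (J(Y) = 3*((Y - 6)*(Y - Y)) = 3*((-6 + Y)*0) = 3*0 = 0)
4594 + (J(120) + A) = 4594 + (0 - 24284) = 4594 - 24284 = -19690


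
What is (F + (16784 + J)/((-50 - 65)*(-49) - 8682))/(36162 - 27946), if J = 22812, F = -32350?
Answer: -49305023/12517076 ≈ -3.9390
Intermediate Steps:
(F + (16784 + J)/((-50 - 65)*(-49) - 8682))/(36162 - 27946) = (-32350 + (16784 + 22812)/((-50 - 65)*(-49) - 8682))/(36162 - 27946) = (-32350 + 39596/(-115*(-49) - 8682))/8216 = (-32350 + 39596/(5635 - 8682))*(1/8216) = (-32350 + 39596/(-3047))*(1/8216) = (-32350 + 39596*(-1/3047))*(1/8216) = (-32350 - 39596/3047)*(1/8216) = -98610046/3047*1/8216 = -49305023/12517076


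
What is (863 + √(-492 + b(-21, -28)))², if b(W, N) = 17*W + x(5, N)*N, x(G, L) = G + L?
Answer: (863 + I*√205)² ≈ 7.4456e+5 + 24713.0*I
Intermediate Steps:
b(W, N) = 17*W + N*(5 + N) (b(W, N) = 17*W + (5 + N)*N = 17*W + N*(5 + N))
(863 + √(-492 + b(-21, -28)))² = (863 + √(-492 + (17*(-21) - 28*(5 - 28))))² = (863 + √(-492 + (-357 - 28*(-23))))² = (863 + √(-492 + (-357 + 644)))² = (863 + √(-492 + 287))² = (863 + √(-205))² = (863 + I*√205)²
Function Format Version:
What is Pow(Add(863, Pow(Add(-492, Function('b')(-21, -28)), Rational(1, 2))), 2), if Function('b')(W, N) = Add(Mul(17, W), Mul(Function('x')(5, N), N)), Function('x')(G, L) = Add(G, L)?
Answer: Pow(Add(863, Mul(I, Pow(205, Rational(1, 2)))), 2) ≈ Add(7.4456e+5, Mul(24713., I))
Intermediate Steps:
Function('b')(W, N) = Add(Mul(17, W), Mul(N, Add(5, N))) (Function('b')(W, N) = Add(Mul(17, W), Mul(Add(5, N), N)) = Add(Mul(17, W), Mul(N, Add(5, N))))
Pow(Add(863, Pow(Add(-492, Function('b')(-21, -28)), Rational(1, 2))), 2) = Pow(Add(863, Pow(Add(-492, Add(Mul(17, -21), Mul(-28, Add(5, -28)))), Rational(1, 2))), 2) = Pow(Add(863, Pow(Add(-492, Add(-357, Mul(-28, -23))), Rational(1, 2))), 2) = Pow(Add(863, Pow(Add(-492, Add(-357, 644)), Rational(1, 2))), 2) = Pow(Add(863, Pow(Add(-492, 287), Rational(1, 2))), 2) = Pow(Add(863, Pow(-205, Rational(1, 2))), 2) = Pow(Add(863, Mul(I, Pow(205, Rational(1, 2)))), 2)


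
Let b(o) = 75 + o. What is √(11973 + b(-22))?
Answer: √12026 ≈ 109.66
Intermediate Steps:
√(11973 + b(-22)) = √(11973 + (75 - 22)) = √(11973 + 53) = √12026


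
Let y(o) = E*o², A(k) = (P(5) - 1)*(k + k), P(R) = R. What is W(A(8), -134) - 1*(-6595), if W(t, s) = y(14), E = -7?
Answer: 5223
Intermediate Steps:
A(k) = 8*k (A(k) = (5 - 1)*(k + k) = 4*(2*k) = 8*k)
y(o) = -7*o²
W(t, s) = -1372 (W(t, s) = -7*14² = -7*196 = -1372)
W(A(8), -134) - 1*(-6595) = -1372 - 1*(-6595) = -1372 + 6595 = 5223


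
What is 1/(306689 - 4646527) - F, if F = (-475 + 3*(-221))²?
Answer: -5620281162873/4339838 ≈ -1.2950e+6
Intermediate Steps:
F = 1295044 (F = (-475 - 663)² = (-1138)² = 1295044)
1/(306689 - 4646527) - F = 1/(306689 - 4646527) - 1*1295044 = 1/(-4339838) - 1295044 = -1/4339838 - 1295044 = -5620281162873/4339838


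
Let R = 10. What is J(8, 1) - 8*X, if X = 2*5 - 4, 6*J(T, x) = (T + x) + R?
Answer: -269/6 ≈ -44.833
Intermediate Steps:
J(T, x) = 5/3 + T/6 + x/6 (J(T, x) = ((T + x) + 10)/6 = (10 + T + x)/6 = 5/3 + T/6 + x/6)
X = 6 (X = 10 - 4 = 6)
J(8, 1) - 8*X = (5/3 + (⅙)*8 + (⅙)*1) - 8*6 = (5/3 + 4/3 + ⅙) - 48 = 19/6 - 48 = -269/6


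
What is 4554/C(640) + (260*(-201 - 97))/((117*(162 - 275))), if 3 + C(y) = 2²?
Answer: 4637378/1017 ≈ 4559.9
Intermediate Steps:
C(y) = 1 (C(y) = -3 + 2² = -3 + 4 = 1)
4554/C(640) + (260*(-201 - 97))/((117*(162 - 275))) = 4554/1 + (260*(-201 - 97))/((117*(162 - 275))) = 4554*1 + (260*(-298))/((117*(-113))) = 4554 - 77480/(-13221) = 4554 - 77480*(-1/13221) = 4554 + 5960/1017 = 4637378/1017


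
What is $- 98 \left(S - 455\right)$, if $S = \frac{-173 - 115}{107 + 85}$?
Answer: $44737$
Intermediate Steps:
$S = - \frac{3}{2}$ ($S = - \frac{288}{192} = \left(-288\right) \frac{1}{192} = - \frac{3}{2} \approx -1.5$)
$- 98 \left(S - 455\right) = - 98 \left(- \frac{3}{2} - 455\right) = \left(-98\right) \left(- \frac{913}{2}\right) = 44737$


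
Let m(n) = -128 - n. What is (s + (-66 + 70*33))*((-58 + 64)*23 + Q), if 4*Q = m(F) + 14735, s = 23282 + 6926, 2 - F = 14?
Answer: 123082323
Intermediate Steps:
F = -12 (F = 2 - 1*14 = 2 - 14 = -12)
s = 30208
Q = 14619/4 (Q = ((-128 - 1*(-12)) + 14735)/4 = ((-128 + 12) + 14735)/4 = (-116 + 14735)/4 = (¼)*14619 = 14619/4 ≈ 3654.8)
(s + (-66 + 70*33))*((-58 + 64)*23 + Q) = (30208 + (-66 + 70*33))*((-58 + 64)*23 + 14619/4) = (30208 + (-66 + 2310))*(6*23 + 14619/4) = (30208 + 2244)*(138 + 14619/4) = 32452*(15171/4) = 123082323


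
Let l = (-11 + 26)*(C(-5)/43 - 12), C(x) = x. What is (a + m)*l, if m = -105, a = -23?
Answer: 1000320/43 ≈ 23263.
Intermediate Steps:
l = -7815/43 (l = (-11 + 26)*(-5/43 - 12) = 15*(-5*1/43 - 12) = 15*(-5/43 - 12) = 15*(-521/43) = -7815/43 ≈ -181.74)
(a + m)*l = (-23 - 105)*(-7815/43) = -128*(-7815/43) = 1000320/43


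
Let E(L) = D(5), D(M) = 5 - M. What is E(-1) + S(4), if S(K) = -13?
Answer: -13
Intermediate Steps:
E(L) = 0 (E(L) = 5 - 1*5 = 5 - 5 = 0)
E(-1) + S(4) = 0 - 13 = -13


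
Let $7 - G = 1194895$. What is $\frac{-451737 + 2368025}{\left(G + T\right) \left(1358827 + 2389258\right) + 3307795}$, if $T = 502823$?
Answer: $- \frac{958144}{1296957568865} \approx -7.3876 \cdot 10^{-7}$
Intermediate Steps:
$G = -1194888$ ($G = 7 - 1194895 = -1194888$)
$\frac{-451737 + 2368025}{\left(G + T\right) \left(1358827 + 2389258\right) + 3307795} = \frac{-451737 + 2368025}{\left(-1194888 + 502823\right) \left(1358827 + 2389258\right) + 3307795} = \frac{1916288}{\left(-692065\right) 3748085 + 3307795} = \frac{1916288}{-2593918445525 + 3307795} = \frac{1916288}{-2593915137730} = 1916288 \left(- \frac{1}{2593915137730}\right) = - \frac{958144}{1296957568865}$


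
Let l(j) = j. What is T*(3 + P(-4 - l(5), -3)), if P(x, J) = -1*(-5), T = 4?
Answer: 32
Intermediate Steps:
P(x, J) = 5
T*(3 + P(-4 - l(5), -3)) = 4*(3 + 5) = 4*8 = 32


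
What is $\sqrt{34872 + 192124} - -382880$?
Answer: $382880 + 22 \sqrt{469} \approx 3.8336 \cdot 10^{5}$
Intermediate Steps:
$\sqrt{34872 + 192124} - -382880 = \sqrt{226996} + 382880 = 22 \sqrt{469} + 382880 = 382880 + 22 \sqrt{469}$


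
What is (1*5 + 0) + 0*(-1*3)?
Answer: 5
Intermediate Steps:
(1*5 + 0) + 0*(-1*3) = (5 + 0) + 0*(-3) = 5 + 0 = 5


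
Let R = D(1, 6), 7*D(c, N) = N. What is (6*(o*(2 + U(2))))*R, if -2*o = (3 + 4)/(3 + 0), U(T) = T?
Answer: -24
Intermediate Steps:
o = -7/6 (o = -(3 + 4)/(2*(3 + 0)) = -7/(2*3) = -½*7/3 = -7/6 ≈ -1.1667)
D(c, N) = N/7
R = 6/7 (R = (⅐)*6 = 6/7 ≈ 0.85714)
(6*(o*(2 + U(2))))*R = (6*(-7*(2 + 2)/6))*(6/7) = (6*(-7/6*4))*(6/7) = (6*(-14/3))*(6/7) = -28*6/7 = -24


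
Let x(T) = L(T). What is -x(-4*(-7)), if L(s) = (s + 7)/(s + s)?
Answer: -5/8 ≈ -0.62500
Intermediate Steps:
L(s) = (7 + s)/(2*s) (L(s) = (7 + s)/((2*s)) = (7 + s)*(1/(2*s)) = (7 + s)/(2*s))
x(T) = (7 + T)/(2*T)
-x(-4*(-7)) = -(7 - 4*(-7))/(2*((-4*(-7)))) = -(7 + 28)/(2*28) = -35/(2*28) = -1*5/8 = -5/8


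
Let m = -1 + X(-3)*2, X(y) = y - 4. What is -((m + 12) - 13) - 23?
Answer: -7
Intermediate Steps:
X(y) = -4 + y
m = -15 (m = -1 + (-4 - 3)*2 = -1 - 7*2 = -1 - 14 = -15)
-((m + 12) - 13) - 23 = -((-15 + 12) - 13) - 23 = -(-3 - 13) - 23 = -1*(-16) - 23 = 16 - 23 = -7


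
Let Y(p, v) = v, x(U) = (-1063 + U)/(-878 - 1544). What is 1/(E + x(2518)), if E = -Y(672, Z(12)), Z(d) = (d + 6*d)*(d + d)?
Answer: -2422/4884207 ≈ -0.00049588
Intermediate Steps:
Z(d) = 14*d**2 (Z(d) = (7*d)*(2*d) = 14*d**2)
x(U) = 1063/2422 - U/2422 (x(U) = (-1063 + U)/(-2422) = (-1063 + U)*(-1/2422) = 1063/2422 - U/2422)
E = -2016 (E = -14*12**2 = -14*144 = -1*2016 = -2016)
1/(E + x(2518)) = 1/(-2016 + (1063/2422 - 1/2422*2518)) = 1/(-2016 + (1063/2422 - 1259/1211)) = 1/(-2016 - 1455/2422) = 1/(-4884207/2422) = -2422/4884207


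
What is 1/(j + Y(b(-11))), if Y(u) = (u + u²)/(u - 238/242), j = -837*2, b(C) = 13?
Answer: -727/1205987 ≈ -0.00060283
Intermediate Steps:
j = -1674
Y(u) = (u + u²)/(-119/121 + u) (Y(u) = (u + u²)/(u - 238*1/242) = (u + u²)/(u - 119/121) = (u + u²)/(-119/121 + u))
1/(j + Y(b(-11))) = 1/(-1674 + 121*13*(1 + 13)/(-119 + 121*13)) = 1/(-1674 + 121*13*14/(-119 + 1573)) = 1/(-1674 + 121*13*14/1454) = 1/(-1674 + 121*13*(1/1454)*14) = 1/(-1674 + 11011/727) = 1/(-1205987/727) = -727/1205987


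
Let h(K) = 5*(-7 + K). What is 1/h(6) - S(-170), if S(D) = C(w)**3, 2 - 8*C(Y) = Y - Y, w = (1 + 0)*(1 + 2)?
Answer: -69/320 ≈ -0.21563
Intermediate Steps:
w = 3 (w = 1*3 = 3)
h(K) = -35 + 5*K
C(Y) = 1/4 (C(Y) = 1/4 - (Y - Y)/8 = 1/4 - 1/8*0 = 1/4 + 0 = 1/4)
S(D) = 1/64 (S(D) = (1/4)**3 = 1/64)
1/h(6) - S(-170) = 1/(-35 + 5*6) - 1*1/64 = 1/(-35 + 30) - 1/64 = 1/(-5) - 1/64 = -1/5 - 1/64 = -69/320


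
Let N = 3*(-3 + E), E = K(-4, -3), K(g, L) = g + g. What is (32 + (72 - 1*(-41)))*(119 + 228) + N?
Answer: 50282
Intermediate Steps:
K(g, L) = 2*g
E = -8 (E = 2*(-4) = -8)
N = -33 (N = 3*(-3 - 8) = 3*(-11) = -33)
(32 + (72 - 1*(-41)))*(119 + 228) + N = (32 + (72 - 1*(-41)))*(119 + 228) - 33 = (32 + (72 + 41))*347 - 33 = (32 + 113)*347 - 33 = 145*347 - 33 = 50315 - 33 = 50282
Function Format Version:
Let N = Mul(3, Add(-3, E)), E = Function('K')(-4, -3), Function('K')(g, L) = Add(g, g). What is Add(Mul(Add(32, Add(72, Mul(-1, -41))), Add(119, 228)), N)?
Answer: 50282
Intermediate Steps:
Function('K')(g, L) = Mul(2, g)
E = -8 (E = Mul(2, -4) = -8)
N = -33 (N = Mul(3, Add(-3, -8)) = Mul(3, -11) = -33)
Add(Mul(Add(32, Add(72, Mul(-1, -41))), Add(119, 228)), N) = Add(Mul(Add(32, Add(72, Mul(-1, -41))), Add(119, 228)), -33) = Add(Mul(Add(32, Add(72, 41)), 347), -33) = Add(Mul(Add(32, 113), 347), -33) = Add(Mul(145, 347), -33) = Add(50315, -33) = 50282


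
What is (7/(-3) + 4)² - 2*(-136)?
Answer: 2473/9 ≈ 274.78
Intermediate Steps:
(7/(-3) + 4)² - 2*(-136) = (7*(-⅓) + 4)² + 272 = (-7/3 + 4)² + 272 = (5/3)² + 272 = 25/9 + 272 = 2473/9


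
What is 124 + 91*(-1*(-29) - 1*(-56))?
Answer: 7859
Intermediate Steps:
124 + 91*(-1*(-29) - 1*(-56)) = 124 + 91*(29 + 56) = 124 + 91*85 = 124 + 7735 = 7859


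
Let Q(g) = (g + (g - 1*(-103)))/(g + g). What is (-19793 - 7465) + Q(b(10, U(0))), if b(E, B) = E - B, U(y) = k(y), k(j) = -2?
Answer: -654065/24 ≈ -27253.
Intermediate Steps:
U(y) = -2
Q(g) = (103 + 2*g)/(2*g) (Q(g) = (g + (g + 103))/((2*g)) = (g + (103 + g))*(1/(2*g)) = (103 + 2*g)*(1/(2*g)) = (103 + 2*g)/(2*g))
(-19793 - 7465) + Q(b(10, U(0))) = (-19793 - 7465) + (103/2 + (10 - 1*(-2)))/(10 - 1*(-2)) = -27258 + (103/2 + (10 + 2))/(10 + 2) = -27258 + (103/2 + 12)/12 = -27258 + (1/12)*(127/2) = -27258 + 127/24 = -654065/24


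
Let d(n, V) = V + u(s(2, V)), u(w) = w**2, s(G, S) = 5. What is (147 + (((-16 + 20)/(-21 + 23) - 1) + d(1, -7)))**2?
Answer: 27556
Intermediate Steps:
d(n, V) = 25 + V (d(n, V) = V + 5**2 = V + 25 = 25 + V)
(147 + (((-16 + 20)/(-21 + 23) - 1) + d(1, -7)))**2 = (147 + (((-16 + 20)/(-21 + 23) - 1) + (25 - 7)))**2 = (147 + ((4/2 - 1) + 18))**2 = (147 + ((4*(1/2) - 1) + 18))**2 = (147 + ((2 - 1) + 18))**2 = (147 + (1 + 18))**2 = (147 + 19)**2 = 166**2 = 27556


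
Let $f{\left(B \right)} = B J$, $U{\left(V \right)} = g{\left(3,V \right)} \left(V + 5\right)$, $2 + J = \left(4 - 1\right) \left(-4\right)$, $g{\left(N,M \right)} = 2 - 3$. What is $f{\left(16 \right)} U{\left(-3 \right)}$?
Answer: $448$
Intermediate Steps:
$g{\left(N,M \right)} = -1$
$J = -14$ ($J = -2 + \left(4 - 1\right) \left(-4\right) = -2 + 3 \left(-4\right) = -2 - 12 = -14$)
$U{\left(V \right)} = -5 - V$ ($U{\left(V \right)} = - (V + 5) = - (5 + V) = -5 - V$)
$f{\left(B \right)} = - 14 B$ ($f{\left(B \right)} = B \left(-14\right) = - 14 B$)
$f{\left(16 \right)} U{\left(-3 \right)} = \left(-14\right) 16 \left(-5 - -3\right) = - 224 \left(-5 + 3\right) = \left(-224\right) \left(-2\right) = 448$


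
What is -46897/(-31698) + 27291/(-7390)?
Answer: -129625322/58562055 ≈ -2.2135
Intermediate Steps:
-46897/(-31698) + 27291/(-7390) = -46897*(-1/31698) + 27291*(-1/7390) = 46897/31698 - 27291/7390 = -129625322/58562055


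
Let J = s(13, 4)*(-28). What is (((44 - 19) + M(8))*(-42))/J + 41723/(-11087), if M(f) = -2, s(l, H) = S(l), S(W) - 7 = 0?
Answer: 180881/155218 ≈ 1.1653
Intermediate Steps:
S(W) = 7 (S(W) = 7 + 0 = 7)
s(l, H) = 7
J = -196 (J = 7*(-28) = -196)
(((44 - 19) + M(8))*(-42))/J + 41723/(-11087) = (((44 - 19) - 2)*(-42))/(-196) + 41723/(-11087) = ((25 - 2)*(-42))*(-1/196) + 41723*(-1/11087) = (23*(-42))*(-1/196) - 41723/11087 = -966*(-1/196) - 41723/11087 = 69/14 - 41723/11087 = 180881/155218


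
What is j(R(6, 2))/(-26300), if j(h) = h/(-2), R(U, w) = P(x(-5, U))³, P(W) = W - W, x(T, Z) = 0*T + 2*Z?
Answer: 0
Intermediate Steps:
x(T, Z) = 2*Z (x(T, Z) = 0 + 2*Z = 2*Z)
P(W) = 0
R(U, w) = 0 (R(U, w) = 0³ = 0)
j(h) = -h/2 (j(h) = h*(-½) = -h/2)
j(R(6, 2))/(-26300) = (-½*0)/(-26300) = -1/26300*0 = 0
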